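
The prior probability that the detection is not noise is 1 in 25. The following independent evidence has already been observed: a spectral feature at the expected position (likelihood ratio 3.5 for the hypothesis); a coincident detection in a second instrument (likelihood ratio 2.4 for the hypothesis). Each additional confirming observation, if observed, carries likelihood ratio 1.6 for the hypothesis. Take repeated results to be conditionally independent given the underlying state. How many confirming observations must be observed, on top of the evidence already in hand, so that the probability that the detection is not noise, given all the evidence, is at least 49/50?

11

Prior odds = 0.04/0.96 = 1/24.
Combined Bayes factor of the evidence already in hand = 3.5 × 2.4 = 8.4.
Odds after that evidence = (1/24) × 8.4 = 0.35.
Target odds = 0.98/0.02 = 49.
Need 1.6ⁿ ≥ 49 ÷ 0.35 = 140.
1.6¹⁰ ≈109.951 falls short of 140 but 1.6¹¹ ≈175.922 reaches it, so n = 11.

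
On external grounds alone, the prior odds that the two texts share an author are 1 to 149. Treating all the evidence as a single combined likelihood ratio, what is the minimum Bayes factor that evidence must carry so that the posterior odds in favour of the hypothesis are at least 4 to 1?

Prior odds = 1/149.
Target odds = 4.
Required Bayes factor = 4 ÷ (1/149) = 596.

596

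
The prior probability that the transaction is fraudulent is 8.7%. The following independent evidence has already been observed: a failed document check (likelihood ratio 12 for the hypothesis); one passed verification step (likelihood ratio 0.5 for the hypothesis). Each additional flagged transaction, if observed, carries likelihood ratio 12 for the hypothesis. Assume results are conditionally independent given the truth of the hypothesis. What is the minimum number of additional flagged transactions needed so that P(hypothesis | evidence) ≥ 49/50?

Prior odds = 0.087/0.913 = 87/913.
Combined Bayes factor of the evidence already in hand = 12 × 0.5 = 6.
Odds after that evidence = (87/913) × 6 = 522/913.
Target odds = 0.98/0.02 = 49.
Need 12ⁿ ≥ 49 ÷ (522/913) = 44737/522.
12¹ = 12 falls short of 44737/522 but 12² = 144 reaches it, so n = 2.

2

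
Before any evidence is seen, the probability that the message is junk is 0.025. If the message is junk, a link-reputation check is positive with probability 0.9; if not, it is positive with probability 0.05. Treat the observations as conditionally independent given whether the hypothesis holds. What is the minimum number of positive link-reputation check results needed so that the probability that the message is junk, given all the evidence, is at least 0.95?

3

Prior odds: 0.025 ÷ 0.975 = 1/39.
Likelihood ratio of a positive = 0.9/0.05 = 18.
Target odds: 0.95 ÷ 0.05 = 19.
Require 18ⁿ ≥ 19 ÷ (1/39) = 741.
18² = 324 falls short of 741 but 18³ = 5832 reaches it, so n = 3.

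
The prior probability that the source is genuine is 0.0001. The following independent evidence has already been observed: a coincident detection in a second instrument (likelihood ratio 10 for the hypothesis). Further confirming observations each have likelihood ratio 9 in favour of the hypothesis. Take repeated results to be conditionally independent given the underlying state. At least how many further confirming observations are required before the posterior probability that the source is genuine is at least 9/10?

Prior odds = 0.0001/0.9999 = 1/9999.
Bayes factor of the evidence already in hand = 10.
Odds after that evidence = (1/9999) × 10 = 10/9999.
Target odds = 0.9/0.1 = 9.
Need 9ⁿ ≥ 9 ÷ (10/9999) = 8999.1.
9⁴ = 6561 falls short of 8999.1 but 9⁵ = 59049 reaches it, so n = 5.

5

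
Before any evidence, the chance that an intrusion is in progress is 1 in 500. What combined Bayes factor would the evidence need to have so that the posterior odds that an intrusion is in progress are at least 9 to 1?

Prior odds = 0.002/0.998 = 1/499.
Target odds = 9.
Required Bayes factor = 9 ÷ (1/499) = 4491.

4491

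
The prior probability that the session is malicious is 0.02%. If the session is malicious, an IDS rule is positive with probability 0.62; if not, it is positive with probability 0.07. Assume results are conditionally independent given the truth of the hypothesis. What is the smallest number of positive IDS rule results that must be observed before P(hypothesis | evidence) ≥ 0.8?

5

Prior odds = 0.0002/0.9998 = 1/4999.
Likelihood ratio of a positive = 0.62/0.07 = 62/7.
Target odds: 0.8 ÷ 0.2 = 4.
Need (1/4999) × (62/7)ⁿ ≥ 4, i.e. (62/7)ⁿ ≥ 19996.
(62/7)⁴ = 14776336/2401 falls short of 19996 but (62/7)⁵ = 916132832/16807 reaches it, so n = 5.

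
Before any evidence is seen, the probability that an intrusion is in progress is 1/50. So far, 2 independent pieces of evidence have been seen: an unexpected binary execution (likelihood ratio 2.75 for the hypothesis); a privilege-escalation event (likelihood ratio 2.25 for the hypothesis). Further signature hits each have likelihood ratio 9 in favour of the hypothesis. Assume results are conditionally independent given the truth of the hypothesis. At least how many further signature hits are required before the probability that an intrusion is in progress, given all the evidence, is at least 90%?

Prior odds = 0.02/0.98 = 1/49.
Combined Bayes factor of the evidence already in hand = 2.75 × 2.25 = 6.1875.
Odds after that evidence = (1/49) × 6.1875 = 99/784.
Target odds = 0.9/0.1 = 9.
Need 9ⁿ ≥ 9 ÷ (99/784) = 784/11.
9¹ = 9 falls short of 784/11 but 9² = 81 reaches it, so n = 2.

2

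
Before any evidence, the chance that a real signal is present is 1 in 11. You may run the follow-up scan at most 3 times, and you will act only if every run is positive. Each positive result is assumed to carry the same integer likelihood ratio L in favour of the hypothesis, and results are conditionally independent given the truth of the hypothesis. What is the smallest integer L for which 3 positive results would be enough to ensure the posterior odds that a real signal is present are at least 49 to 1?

8

Prior odds = (1/11)/(10/11) = 0.1.
Target odds = 49.
Need L³ ≥ 49 ÷ 0.1 = 490.
7³ = 343 < 490 ≤ 512 = 8³, so L = 8.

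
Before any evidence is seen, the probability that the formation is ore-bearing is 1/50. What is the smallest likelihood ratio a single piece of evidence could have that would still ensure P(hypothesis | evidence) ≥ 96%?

Prior odds = 0.02/0.98 = 1/49.
Target odds = 0.96/0.04 = 24.
Required Bayes factor = 24 ÷ (1/49) = 1176.

1176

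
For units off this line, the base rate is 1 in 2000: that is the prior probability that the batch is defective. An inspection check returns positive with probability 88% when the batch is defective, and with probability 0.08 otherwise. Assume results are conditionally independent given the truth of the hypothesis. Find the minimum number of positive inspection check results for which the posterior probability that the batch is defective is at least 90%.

5

Prior odds = 0.0005/0.9995 = 1/1999.
Likelihood ratio of a positive result = 0.88/0.08 = 11.
Target posterior odds = 0.9/0.1 = 9.
Need (1/1999) × 11ⁿ ≥ 9, i.e. 11ⁿ ≥ 17991.
11⁴ = 14641 falls short of 17991 but 11⁵ = 161051 reaches it, so n = 5.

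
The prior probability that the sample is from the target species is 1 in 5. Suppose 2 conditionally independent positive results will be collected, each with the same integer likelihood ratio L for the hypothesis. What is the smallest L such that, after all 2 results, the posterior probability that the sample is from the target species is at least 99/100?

Prior odds = 0.2/0.8 = 0.25.
Target odds = 0.99/0.01 = 99.
Need L² ≥ 99 ÷ 0.25 = 396.
19² = 361 < 396 ≤ 400 = 20², so L = 20.

20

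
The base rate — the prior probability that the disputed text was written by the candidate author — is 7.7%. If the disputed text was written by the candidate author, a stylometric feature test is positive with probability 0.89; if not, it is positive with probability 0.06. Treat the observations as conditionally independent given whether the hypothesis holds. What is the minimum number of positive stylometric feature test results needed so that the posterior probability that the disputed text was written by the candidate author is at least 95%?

3

Prior odds: 0.077 ÷ 0.923 = 77/923.
Likelihood ratio of a positive = 0.89/0.06 = 89/6.
Target posterior odds = 0.95/0.05 = 19.
Need (77/923) × (89/6)ⁿ ≥ 19, i.e. (89/6)ⁿ ≥ 17537/77.
(89/6)² = 7921/36 falls short of 17537/77 but (89/6)³ = 704969/216 reaches it, so n = 3.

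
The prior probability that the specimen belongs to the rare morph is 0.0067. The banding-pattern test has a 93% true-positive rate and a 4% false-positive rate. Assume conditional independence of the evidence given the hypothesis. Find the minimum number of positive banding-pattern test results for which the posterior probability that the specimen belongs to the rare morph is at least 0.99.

4

Prior odds: 0.0067 ÷ 0.9933 = 67/9933.
Likelihood ratio of a positive result = 0.93/0.04 = 23.25.
Target posterior odds = 0.99/0.01 = 99.
Require 23.25ⁿ ≥ 99 ÷ (67/9933) = 983367/67.
23.25³ = 804357/64 falls short of 983367/67 but 23.25⁴ = 74805201/256 reaches it, so n = 4.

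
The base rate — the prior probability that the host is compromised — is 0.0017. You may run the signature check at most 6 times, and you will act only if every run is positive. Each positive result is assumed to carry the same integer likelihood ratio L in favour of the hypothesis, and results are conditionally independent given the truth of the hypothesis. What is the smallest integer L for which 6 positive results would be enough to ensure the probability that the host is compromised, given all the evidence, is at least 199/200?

7

Prior odds = 0.0017/0.9983 = 17/9983.
Target odds = 0.995/0.005 = 199.
Need L⁶ ≥ 199 ÷ (17/9983) = 1986617/17.
6⁶ = 46656 < 1986617/17 ≤ 117649 = 7⁶, so L = 7.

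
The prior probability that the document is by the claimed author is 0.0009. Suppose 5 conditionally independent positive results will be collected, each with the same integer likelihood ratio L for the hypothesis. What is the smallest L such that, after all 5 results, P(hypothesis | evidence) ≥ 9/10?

7

Prior odds = 0.0009/0.9991 = 9/9991.
Target odds = 0.9/0.1 = 9.
Need L⁵ ≥ 9 ÷ (9/9991) = 9991.
6⁵ = 7776 < 9991 ≤ 16807 = 7⁵, so L = 7.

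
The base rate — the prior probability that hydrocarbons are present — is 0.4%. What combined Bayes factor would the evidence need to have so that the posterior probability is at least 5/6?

1245

Prior odds = 0.004/0.996 = 1/249.
Target odds = (5/6)/(1/6) = 5.
Required Bayes factor = 5 ÷ (1/249) = 1245.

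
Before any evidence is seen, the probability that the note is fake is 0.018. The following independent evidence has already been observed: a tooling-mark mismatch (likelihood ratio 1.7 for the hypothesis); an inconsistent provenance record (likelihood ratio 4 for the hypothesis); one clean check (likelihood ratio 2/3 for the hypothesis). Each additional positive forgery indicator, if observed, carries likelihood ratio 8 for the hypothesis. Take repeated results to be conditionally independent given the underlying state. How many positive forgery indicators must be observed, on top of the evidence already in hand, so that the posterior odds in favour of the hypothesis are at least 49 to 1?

Prior odds = 0.018/0.982 = 9/491.
Combined Bayes factor of the evidence already in hand = 1.7 × 4 × (2/3) = 68/15.
Odds after that evidence = (9/491) × 68/15 = 204/2455.
Target odds = 49.
Need 8ⁿ ≥ 49 ÷ (204/2455) = 120295/204.
8³ = 512 falls short of 120295/204 but 8⁴ = 4096 reaches it, so n = 4.

4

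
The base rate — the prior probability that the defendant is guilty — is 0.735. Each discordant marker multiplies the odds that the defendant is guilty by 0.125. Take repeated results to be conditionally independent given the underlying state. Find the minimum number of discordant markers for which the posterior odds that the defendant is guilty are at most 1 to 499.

Prior odds: 0.735 ÷ 0.265 = 147/53.
Likelihood ratio per discordant marker = 0.125.
Target odds = 1/499.
Require 0.125ⁿ ≤ 1/499 ÷ (147/53) = 53/73353.
0.125³ = 0.001953125 is still above 53/73353 but 0.125⁴ = 1/4096 is at or below it, so n = 4.

4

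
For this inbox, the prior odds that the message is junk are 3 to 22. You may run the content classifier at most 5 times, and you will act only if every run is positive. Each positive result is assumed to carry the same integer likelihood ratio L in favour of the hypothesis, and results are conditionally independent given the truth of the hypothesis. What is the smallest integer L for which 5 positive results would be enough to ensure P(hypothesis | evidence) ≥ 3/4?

Prior odds = 3/22.
Target odds = 0.75/0.25 = 3.
Need L⁵ ≥ 3 ÷ (3/22) = 22.
1⁵ = 1 < 22 ≤ 32 = 2⁵, so L = 2.

2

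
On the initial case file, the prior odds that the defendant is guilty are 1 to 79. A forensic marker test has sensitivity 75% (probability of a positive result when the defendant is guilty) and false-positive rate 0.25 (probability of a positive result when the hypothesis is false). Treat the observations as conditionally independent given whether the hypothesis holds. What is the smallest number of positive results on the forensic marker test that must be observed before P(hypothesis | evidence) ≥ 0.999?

Prior odds = 1/79.
Likelihood ratio of a positive result = 0.75/0.25 = 3.
Target odds: 0.999 ÷ 0.001 = 999.
Need (1/79) × 3ⁿ ≥ 999, i.e. 3ⁿ ≥ 78921.
3¹⁰ = 59049 falls short of 78921 but 3¹¹ = 177147 reaches it, so n = 11.

11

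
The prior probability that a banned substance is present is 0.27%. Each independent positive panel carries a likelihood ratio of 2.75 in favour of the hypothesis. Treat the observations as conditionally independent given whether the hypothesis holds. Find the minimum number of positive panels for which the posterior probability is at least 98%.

Prior odds = 0.0027/0.9973 = 27/9973.
Likelihood ratio per positive panel = 2.75.
Target odds: 0.98 ÷ 0.02 = 49.
Need (27/9973) × 2.75ⁿ ≥ 49, i.e. 2.75ⁿ ≥ 488677/27.
2.75⁹ ≈8994.86 falls short of 488677/27 but 2.75¹⁰ ≈24735.9 reaches it, so n = 10.

10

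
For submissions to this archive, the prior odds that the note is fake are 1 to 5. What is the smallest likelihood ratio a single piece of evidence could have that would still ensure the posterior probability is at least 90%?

45

Prior odds = 0.2.
Target odds = 0.9/0.1 = 9.
Required Bayes factor = 9 ÷ 0.2 = 45.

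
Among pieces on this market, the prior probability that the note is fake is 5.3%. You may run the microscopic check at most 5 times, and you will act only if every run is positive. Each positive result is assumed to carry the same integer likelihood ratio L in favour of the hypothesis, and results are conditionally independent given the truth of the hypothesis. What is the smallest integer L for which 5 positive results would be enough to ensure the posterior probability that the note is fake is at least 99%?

Prior odds = 0.053/0.947 = 53/947.
Target odds = 0.99/0.01 = 99.
Need L⁵ ≥ 99 ÷ (53/947) = 93753/53.
4⁵ = 1024 < 93753/53 ≤ 3125 = 5⁵, so L = 5.

5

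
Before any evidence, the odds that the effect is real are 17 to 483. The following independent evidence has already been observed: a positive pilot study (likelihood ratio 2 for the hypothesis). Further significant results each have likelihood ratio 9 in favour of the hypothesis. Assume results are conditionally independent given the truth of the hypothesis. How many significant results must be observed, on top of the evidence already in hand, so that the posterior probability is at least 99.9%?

Prior odds = 17/483.
Bayes factor of the evidence already in hand = 2.
Odds after that evidence = (17/483) × 2 = 34/483.
Target odds = 0.999/0.001 = 999.
Need 9ⁿ ≥ 999 ÷ (34/483) = 482517/34.
9⁴ = 6561 falls short of 482517/34 but 9⁵ = 59049 reaches it, so n = 5.

5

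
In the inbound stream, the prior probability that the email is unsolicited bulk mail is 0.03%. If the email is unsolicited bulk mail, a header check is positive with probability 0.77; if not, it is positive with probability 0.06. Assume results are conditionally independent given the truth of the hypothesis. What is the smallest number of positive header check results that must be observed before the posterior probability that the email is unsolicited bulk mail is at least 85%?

Prior odds: 0.0003 ÷ 0.9997 = 3/9997.
Likelihood ratio of a positive = 0.77/0.06 = 77/6.
Target posterior odds = 0.85/0.15 = 17/3.
Need (3/9997) × (77/6)ⁿ ≥ 17/3, i.e. (77/6)ⁿ ≥ 169949/9.
(77/6)³ = 456533/216 falls short of 169949/9 but (77/6)⁴ = 35153041/1296 reaches it, so n = 4.

4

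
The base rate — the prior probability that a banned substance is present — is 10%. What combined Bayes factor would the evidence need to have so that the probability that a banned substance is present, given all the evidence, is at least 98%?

Prior odds = 0.1/0.9 = 1/9.
Target odds = 0.98/0.02 = 49.
Required Bayes factor = 49 ÷ (1/9) = 441.

441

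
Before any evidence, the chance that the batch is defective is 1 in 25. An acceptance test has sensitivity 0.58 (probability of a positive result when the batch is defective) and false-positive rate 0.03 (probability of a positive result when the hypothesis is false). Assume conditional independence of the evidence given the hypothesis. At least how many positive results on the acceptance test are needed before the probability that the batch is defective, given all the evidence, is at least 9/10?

2

Prior odds: 0.04 ÷ 0.96 = 1/24.
Likelihood ratio of a positive result = 0.58/0.03 = 58/3.
Target posterior odds = 0.9/0.1 = 9.
Require (58/3)ⁿ ≥ 9 ÷ (1/24) = 216.
(58/3)¹ = 58/3 falls short of 216 but (58/3)² = 3364/9 reaches it, so n = 2.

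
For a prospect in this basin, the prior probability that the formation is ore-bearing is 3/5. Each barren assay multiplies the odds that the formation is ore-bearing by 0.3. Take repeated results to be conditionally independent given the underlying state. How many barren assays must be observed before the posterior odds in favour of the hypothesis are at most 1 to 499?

6

Prior odds: 0.6 ÷ 0.4 = 1.5.
Likelihood ratio per barren assay = 0.3.
Target odds = 1/499.
Need 1.5 × 0.3ⁿ ≤ 1/499, i.e. 0.3ⁿ ≤ 2/1497.
0.3⁵ = 243/100000 is still above 2/1497 but 0.3⁶ = 729/1000000 is at or below it, so n = 6.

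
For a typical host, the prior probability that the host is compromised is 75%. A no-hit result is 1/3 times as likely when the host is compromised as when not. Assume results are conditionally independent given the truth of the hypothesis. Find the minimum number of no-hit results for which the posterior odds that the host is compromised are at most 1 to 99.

6

Prior odds: 0.75 ÷ 0.25 = 3.
Likelihood ratio per no-hit result = 1/3.
Target odds = 1/99.
Require (1/3)ⁿ ≤ 1/99 ÷ 3 = 1/297.
(1/3)⁵ = 1/243 is still above 1/297 but (1/3)⁶ = 1/729 is at or below it, so n = 6.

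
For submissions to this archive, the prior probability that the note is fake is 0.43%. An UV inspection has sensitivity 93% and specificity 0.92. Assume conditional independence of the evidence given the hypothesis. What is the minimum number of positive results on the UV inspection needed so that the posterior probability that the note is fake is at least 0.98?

4

Prior odds: 0.0043 ÷ 0.9957 = 43/9957.
False-positive rate = 1 − 0.92 = 0.08; likelihood ratio of a positive = 0.93/0.08 = 11.625.
Target odds: 0.98 ÷ 0.02 = 49.
Need (43/9957) × 11.625ⁿ ≥ 49, i.e. 11.625ⁿ ≥ 487893/43.
11.625³ = 804357/512 falls short of 487893/43 but 11.625⁴ = 74805201/4096 reaches it, so n = 4.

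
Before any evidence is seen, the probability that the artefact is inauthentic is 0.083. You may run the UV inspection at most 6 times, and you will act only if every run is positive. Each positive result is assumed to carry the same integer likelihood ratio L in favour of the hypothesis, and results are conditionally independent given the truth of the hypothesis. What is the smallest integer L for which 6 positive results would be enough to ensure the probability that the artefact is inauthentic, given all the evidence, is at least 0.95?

3

Prior odds = 0.083/0.917 = 83/917.
Target odds = 0.95/0.05 = 19.
Need L⁶ ≥ 19 ÷ (83/917) = 17423/83.
2⁶ = 64 < 17423/83 ≤ 729 = 3⁶, so L = 3.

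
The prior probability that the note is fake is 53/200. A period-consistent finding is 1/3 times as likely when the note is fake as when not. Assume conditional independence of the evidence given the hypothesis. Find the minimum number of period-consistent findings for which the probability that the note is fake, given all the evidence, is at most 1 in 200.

Prior odds = 0.265/0.735 = 53/147.
Likelihood ratio per period-consistent finding = 1/3.
Target posterior odds = 0.005/0.995 = 1/199.
Require (1/3)ⁿ ≤ 1/199 ÷ (53/147) = 147/10547.
(1/3)³ = 1/27 is still above 147/10547 but (1/3)⁴ = 1/81 is at or below it, so n = 4.

4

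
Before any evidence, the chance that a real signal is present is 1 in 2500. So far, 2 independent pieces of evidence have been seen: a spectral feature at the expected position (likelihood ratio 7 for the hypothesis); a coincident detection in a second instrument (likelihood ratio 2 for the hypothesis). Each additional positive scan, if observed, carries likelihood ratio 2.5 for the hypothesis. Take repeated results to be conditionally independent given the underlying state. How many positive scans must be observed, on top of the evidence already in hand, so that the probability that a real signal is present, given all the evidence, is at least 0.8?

Prior odds = 0.0004/0.9996 = 1/2499.
Combined Bayes factor of the evidence already in hand = 7 × 2 = 14.
Odds after that evidence = (1/2499) × 14 = 2/357.
Target odds = 0.8/0.2 = 4.
Need 2.5ⁿ ≥ 4 ÷ (2/357) = 714.
2.5⁷ = 610.3515625 falls short of 714 but 2.5⁸ = 390625/256 reaches it, so n = 8.

8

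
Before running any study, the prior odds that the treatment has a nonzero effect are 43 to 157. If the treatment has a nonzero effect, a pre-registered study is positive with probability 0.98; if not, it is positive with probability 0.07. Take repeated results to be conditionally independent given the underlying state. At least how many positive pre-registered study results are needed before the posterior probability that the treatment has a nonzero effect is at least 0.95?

Prior odds = 43/157.
Likelihood ratio of a positive = 0.98/0.07 = 14.
Target odds: 0.95 ÷ 0.05 = 19.
Need (43/157) × 14ⁿ ≥ 19, i.e. 14ⁿ ≥ 2983/43.
14¹ = 14 falls short of 2983/43 but 14² = 196 reaches it, so n = 2.

2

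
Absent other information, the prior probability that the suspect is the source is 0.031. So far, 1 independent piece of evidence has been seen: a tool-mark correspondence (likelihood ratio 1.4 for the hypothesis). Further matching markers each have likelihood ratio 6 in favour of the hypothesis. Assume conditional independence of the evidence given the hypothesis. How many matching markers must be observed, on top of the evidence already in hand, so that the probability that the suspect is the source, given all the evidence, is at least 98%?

Prior odds = 0.031/0.969 = 31/969.
Bayes factor of the evidence already in hand = 1.4.
Odds after that evidence = (31/969) × 1.4 = 217/4845.
Target odds = 0.98/0.02 = 49.
Need 6ⁿ ≥ 49 ÷ (217/4845) = 33915/31.
6³ = 216 falls short of 33915/31 but 6⁴ = 1296 reaches it, so n = 4.

4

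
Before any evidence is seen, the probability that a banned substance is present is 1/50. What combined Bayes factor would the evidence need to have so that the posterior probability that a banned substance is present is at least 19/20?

931

Prior odds = 0.02/0.98 = 1/49.
Target odds = 0.95/0.05 = 19.
Required Bayes factor = 19 ÷ (1/49) = 931.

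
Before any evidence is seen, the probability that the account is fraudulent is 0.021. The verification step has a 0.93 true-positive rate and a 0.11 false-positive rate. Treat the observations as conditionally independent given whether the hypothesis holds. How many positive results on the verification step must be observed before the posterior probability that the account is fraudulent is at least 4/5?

3

Prior odds = 0.021/0.979 = 21/979.
Likelihood ratio of a positive result = 0.93/0.11 = 93/11.
Target posterior odds = 0.8/0.2 = 4.
Require (93/11)ⁿ ≥ 4 ÷ (21/979) = 3916/21.
(93/11)² = 8649/121 falls short of 3916/21 but (93/11)³ = 804357/1331 reaches it, so n = 3.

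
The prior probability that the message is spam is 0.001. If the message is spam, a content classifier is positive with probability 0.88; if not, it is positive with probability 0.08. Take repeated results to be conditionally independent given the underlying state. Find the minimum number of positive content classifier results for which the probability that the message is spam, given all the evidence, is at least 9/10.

4

Prior odds = 0.001/0.999 = 1/999.
Likelihood ratio of a positive = 0.88/0.08 = 11.
Target odds: 0.9 ÷ 0.1 = 9.
Require 11ⁿ ≥ 9 ÷ (1/999) = 8991.
11³ = 1331 falls short of 8991 but 11⁴ = 14641 reaches it, so n = 4.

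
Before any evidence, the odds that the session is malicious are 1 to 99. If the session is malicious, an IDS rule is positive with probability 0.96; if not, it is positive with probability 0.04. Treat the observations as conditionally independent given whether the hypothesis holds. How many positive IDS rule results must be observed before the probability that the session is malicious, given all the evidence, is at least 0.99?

3

Prior odds = 1/99.
Likelihood ratio of a positive = 0.96/0.04 = 24.
Target odds: 0.99 ÷ 0.01 = 99.
Need (1/99) × 24ⁿ ≥ 99, i.e. 24ⁿ ≥ 9801.
24² = 576 falls short of 9801 but 24³ = 13824 reaches it, so n = 3.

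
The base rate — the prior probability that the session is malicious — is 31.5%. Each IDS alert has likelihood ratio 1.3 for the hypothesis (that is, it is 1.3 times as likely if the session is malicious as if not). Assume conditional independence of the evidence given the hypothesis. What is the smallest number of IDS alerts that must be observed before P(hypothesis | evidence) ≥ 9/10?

12

Prior odds: 0.315 ÷ 0.685 = 63/137.
Likelihood ratio per IDS alert = 1.3.
Target posterior odds = 0.9/0.1 = 9.
Need (63/137) × 1.3ⁿ ≥ 9, i.e. 1.3ⁿ ≥ 137/7.
1.3¹¹ ≈17.9216 falls short of 137/7 but 1.3¹² ≈23.2981 reaches it, so n = 12.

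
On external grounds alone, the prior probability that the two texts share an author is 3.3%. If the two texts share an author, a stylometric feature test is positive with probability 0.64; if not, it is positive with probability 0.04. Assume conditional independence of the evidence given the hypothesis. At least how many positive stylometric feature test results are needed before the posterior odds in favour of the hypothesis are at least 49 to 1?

Prior odds = 0.033/0.967 = 33/967.
Likelihood ratio of a positive = 0.64/0.04 = 16.
Target odds = 49.
Require 16ⁿ ≥ 49 ÷ (33/967) = 47383/33.
16² = 256 falls short of 47383/33 but 16³ = 4096 reaches it, so n = 3.

3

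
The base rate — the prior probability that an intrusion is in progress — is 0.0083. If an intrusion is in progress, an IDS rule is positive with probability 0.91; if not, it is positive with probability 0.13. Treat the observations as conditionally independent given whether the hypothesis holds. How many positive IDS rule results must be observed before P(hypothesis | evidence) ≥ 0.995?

6

Prior odds: 0.0083 ÷ 0.9917 = 83/9917.
Likelihood ratio of a positive = 0.91/0.13 = 7.
Target posterior odds = 0.995/0.005 = 199.
Require 7ⁿ ≥ 199 ÷ (83/9917) = 1973483/83.
7⁵ = 16807 falls short of 1973483/83 but 7⁶ = 117649 reaches it, so n = 6.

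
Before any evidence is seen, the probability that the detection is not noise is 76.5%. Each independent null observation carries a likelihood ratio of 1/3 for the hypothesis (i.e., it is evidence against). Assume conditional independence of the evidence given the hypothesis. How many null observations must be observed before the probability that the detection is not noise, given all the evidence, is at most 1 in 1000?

Prior odds = 0.765/0.235 = 153/47.
Likelihood ratio per null observation = 1/3.
Target posterior odds = 0.001/0.999 = 1/999.
Require (1/3)ⁿ ≤ 1/999 ÷ (153/47) = 47/152847.
(1/3)⁷ = 1/2187 is still above 47/152847 but (1/3)⁸ = 1/6561 is at or below it, so n = 8.

8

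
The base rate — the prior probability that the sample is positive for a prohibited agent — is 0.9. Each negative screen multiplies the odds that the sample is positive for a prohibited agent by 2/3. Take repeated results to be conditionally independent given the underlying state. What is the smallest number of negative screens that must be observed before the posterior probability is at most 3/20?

10

Prior odds = 0.9/0.1 = 9.
Likelihood ratio per negative screen = 2/3.
Target odds: 0.15 ÷ 0.85 = 3/17.
Need 9 × (2/3)ⁿ ≤ 3/17, i.e. (2/3)ⁿ ≤ 1/51.
(2/3)⁹ = 512/19683 is still above 1/51 but (2/3)¹⁰ = 1024/59049 is at or below it, so n = 10.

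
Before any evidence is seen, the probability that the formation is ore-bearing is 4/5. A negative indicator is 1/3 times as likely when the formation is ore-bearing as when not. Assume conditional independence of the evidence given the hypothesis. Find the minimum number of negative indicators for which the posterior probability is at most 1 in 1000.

8

Prior odds = 0.8/0.2 = 4.
Likelihood ratio per negative indicator = 1/3.
Target odds: 0.001 ÷ 0.999 = 1/999.
Need 4 × (1/3)ⁿ ≤ 1/999, i.e. (1/3)ⁿ ≤ 1/3996.
(1/3)⁷ = 1/2187 is still above 1/3996 but (1/3)⁸ = 1/6561 is at or below it, so n = 8.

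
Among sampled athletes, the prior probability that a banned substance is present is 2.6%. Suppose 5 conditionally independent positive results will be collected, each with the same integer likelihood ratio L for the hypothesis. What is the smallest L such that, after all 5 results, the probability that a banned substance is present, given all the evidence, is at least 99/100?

6

Prior odds = 0.026/0.974 = 13/487.
Target odds = 0.99/0.01 = 99.
Need L⁵ ≥ 99 ÷ (13/487) = 48213/13.
5⁵ = 3125 < 48213/13 ≤ 7776 = 6⁵, so L = 6.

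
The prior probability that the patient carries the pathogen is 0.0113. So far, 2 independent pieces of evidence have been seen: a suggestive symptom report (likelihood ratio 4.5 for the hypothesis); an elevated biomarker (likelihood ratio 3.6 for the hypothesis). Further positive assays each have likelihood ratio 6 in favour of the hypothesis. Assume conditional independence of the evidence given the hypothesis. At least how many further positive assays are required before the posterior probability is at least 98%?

4

Prior odds = 0.0113/0.9887 = 113/9887.
Combined Bayes factor of the evidence already in hand = 4.5 × 3.6 = 16.2.
Odds after that evidence = (113/9887) × 16.2 = 9153/49435.
Target odds = 0.98/0.02 = 49.
Need 6ⁿ ≥ 49 ÷ (9153/49435) = 2422315/9153.
6³ = 216 falls short of 2422315/9153 but 6⁴ = 1296 reaches it, so n = 4.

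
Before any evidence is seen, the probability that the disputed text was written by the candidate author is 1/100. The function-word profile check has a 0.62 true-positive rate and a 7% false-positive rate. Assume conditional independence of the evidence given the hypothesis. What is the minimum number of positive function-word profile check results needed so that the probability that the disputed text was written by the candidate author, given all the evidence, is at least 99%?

5

Prior odds: 0.01 ÷ 0.99 = 1/99.
Likelihood ratio of a positive result = 0.62/0.07 = 62/7.
Target odds: 0.99 ÷ 0.01 = 99.
Require (62/7)ⁿ ≥ 99 ÷ (1/99) = 9801.
(62/7)⁴ = 14776336/2401 falls short of 9801 but (62/7)⁵ = 916132832/16807 reaches it, so n = 5.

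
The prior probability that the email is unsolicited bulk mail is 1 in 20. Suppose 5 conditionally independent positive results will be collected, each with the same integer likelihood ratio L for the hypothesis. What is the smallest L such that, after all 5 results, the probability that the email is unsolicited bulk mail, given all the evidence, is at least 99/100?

5

Prior odds = 0.05/0.95 = 1/19.
Target odds = 0.99/0.01 = 99.
Need L⁵ ≥ 99 ÷ (1/19) = 1881.
4⁵ = 1024 < 1881 ≤ 3125 = 5⁵, so L = 5.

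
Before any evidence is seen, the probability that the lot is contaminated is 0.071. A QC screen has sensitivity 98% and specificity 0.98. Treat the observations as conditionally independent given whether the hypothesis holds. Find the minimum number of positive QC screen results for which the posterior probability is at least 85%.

Prior odds = 0.071/0.929 = 71/929.
False-positive rate = 1 − 0.98 = 0.02; likelihood ratio of a positive = 0.98/0.02 = 49.
Target posterior odds = 0.85/0.15 = 17/3.
Need (71/929) × 49ⁿ ≥ 17/3, i.e. 49ⁿ ≥ 15793/213.
49¹ = 49 falls short of 15793/213 but 49² = 2401 reaches it, so n = 2.

2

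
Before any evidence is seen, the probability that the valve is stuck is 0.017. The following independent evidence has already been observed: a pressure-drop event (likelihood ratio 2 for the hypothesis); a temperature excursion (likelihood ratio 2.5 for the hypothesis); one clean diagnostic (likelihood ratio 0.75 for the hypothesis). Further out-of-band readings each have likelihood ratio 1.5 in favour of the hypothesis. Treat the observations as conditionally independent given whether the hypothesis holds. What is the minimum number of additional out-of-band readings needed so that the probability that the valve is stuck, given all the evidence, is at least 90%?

13

Prior odds = 0.017/0.983 = 17/983.
Combined Bayes factor of the evidence already in hand = 2 × 2.5 × 0.75 = 3.75.
Odds after that evidence = (17/983) × 3.75 = 255/3932.
Target odds = 0.9/0.1 = 9.
Need 1.5ⁿ ≥ 9 ÷ (255/3932) = 11796/85.
1.5¹² = 531441/4096 falls short of 11796/85 but 1.5¹³ = 1594323/8192 reaches it, so n = 13.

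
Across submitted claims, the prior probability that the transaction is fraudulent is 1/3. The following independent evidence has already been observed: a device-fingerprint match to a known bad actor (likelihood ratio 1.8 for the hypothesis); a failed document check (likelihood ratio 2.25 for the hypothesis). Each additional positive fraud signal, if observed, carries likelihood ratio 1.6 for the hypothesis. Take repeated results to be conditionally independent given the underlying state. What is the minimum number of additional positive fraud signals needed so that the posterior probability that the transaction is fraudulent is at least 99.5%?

Prior odds = (1/3)/(2/3) = 0.5.
Combined Bayes factor of the evidence already in hand = 1.8 × 2.25 = 4.05.
Odds after that evidence = 0.5 × 4.05 = 2.025.
Target odds = 0.995/0.005 = 199.
Need 1.6ⁿ ≥ 199 ÷ 2.025 = 7960/81.
1.6⁹ = 134217728/1953125 falls short of 7960/81 but 1.6¹⁰ ≈109.951 reaches it, so n = 10.

10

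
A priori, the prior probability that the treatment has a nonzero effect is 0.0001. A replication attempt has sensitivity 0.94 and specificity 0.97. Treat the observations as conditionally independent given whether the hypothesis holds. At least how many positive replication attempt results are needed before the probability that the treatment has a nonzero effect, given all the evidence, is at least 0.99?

5

Prior odds = 0.0001/0.9999 = 1/9999.
False-positive rate = 1 − 0.97 = 0.03; likelihood ratio of a positive = 0.94/0.03 = 94/3.
Target posterior odds = 0.99/0.01 = 99.
Need (1/9999) × (94/3)ⁿ ≥ 99, i.e. (94/3)ⁿ ≥ 989901.
(94/3)⁴ = 78074896/81 falls short of 989901 but (94/3)⁵ ≈3.02018e+07 reaches it, so n = 5.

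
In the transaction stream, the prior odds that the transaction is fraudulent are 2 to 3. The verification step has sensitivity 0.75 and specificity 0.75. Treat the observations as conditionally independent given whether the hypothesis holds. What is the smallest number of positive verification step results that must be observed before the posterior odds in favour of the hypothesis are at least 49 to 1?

Prior odds = 2/3.
False-positive rate = 1 − 0.75 = 0.25; likelihood ratio of a positive = 0.75/0.25 = 3.
Target odds = 49.
Require 3ⁿ ≥ 49 ÷ (2/3) = 73.5.
3³ = 27 falls short of 73.5 but 3⁴ = 81 reaches it, so n = 4.

4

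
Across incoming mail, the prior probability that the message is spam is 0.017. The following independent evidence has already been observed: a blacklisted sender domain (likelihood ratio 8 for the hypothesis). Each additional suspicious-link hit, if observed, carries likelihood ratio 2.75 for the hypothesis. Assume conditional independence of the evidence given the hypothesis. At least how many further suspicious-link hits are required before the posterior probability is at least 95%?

Prior odds = 0.017/0.983 = 17/983.
Bayes factor of the evidence already in hand = 8.
Odds after that evidence = (17/983) × 8 = 136/983.
Target odds = 0.95/0.05 = 19.
Need 2.75ⁿ ≥ 19 ÷ (136/983) = 18677/136.
2.75⁴ = 57.19140625 falls short of 18677/136 but 2.75⁵ = 161051/1024 reaches it, so n = 5.

5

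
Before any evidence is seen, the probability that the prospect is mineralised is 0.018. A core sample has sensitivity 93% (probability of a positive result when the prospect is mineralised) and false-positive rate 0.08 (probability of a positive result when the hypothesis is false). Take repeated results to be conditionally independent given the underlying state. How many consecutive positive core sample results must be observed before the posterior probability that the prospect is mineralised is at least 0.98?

4

Prior odds = 0.018/0.982 = 9/491.
Likelihood ratio of a positive result = 0.93/0.08 = 11.625.
Target posterior odds = 0.98/0.02 = 49.
Require 11.625ⁿ ≥ 49 ÷ (9/491) = 24059/9.
11.625³ = 804357/512 falls short of 24059/9 but 11.625⁴ = 74805201/4096 reaches it, so n = 4.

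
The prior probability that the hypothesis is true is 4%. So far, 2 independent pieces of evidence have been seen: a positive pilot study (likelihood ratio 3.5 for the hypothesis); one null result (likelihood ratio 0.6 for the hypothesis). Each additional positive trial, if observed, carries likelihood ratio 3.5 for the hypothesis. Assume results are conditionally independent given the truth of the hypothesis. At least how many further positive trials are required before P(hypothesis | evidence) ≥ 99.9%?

8

Prior odds = 0.04/0.96 = 1/24.
Combined Bayes factor of the evidence already in hand = 3.5 × 0.6 = 2.1.
Odds after that evidence = (1/24) × 2.1 = 0.0875.
Target odds = 0.999/0.001 = 999.
Need 3.5ⁿ ≥ 999 ÷ 0.0875 = 79920/7.
3.5⁷ = 823543/128 falls short of 79920/7 but 3.5⁸ = 5764801/256 reaches it, so n = 8.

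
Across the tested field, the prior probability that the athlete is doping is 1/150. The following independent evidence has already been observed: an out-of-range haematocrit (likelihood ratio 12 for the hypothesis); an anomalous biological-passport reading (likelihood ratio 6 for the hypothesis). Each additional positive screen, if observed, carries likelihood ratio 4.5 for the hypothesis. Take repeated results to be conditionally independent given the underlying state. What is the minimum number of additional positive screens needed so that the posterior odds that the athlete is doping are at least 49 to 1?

4

Prior odds = (1/150)/(149/150) = 1/149.
Combined Bayes factor of the evidence already in hand = 12 × 6 = 72.
Odds after that evidence = (1/149) × 72 = 72/149.
Target odds = 49.
Need 4.5ⁿ ≥ 49 ÷ (72/149) = 7301/72.
4.5³ = 91.125 falls short of 7301/72 but 4.5⁴ = 410.0625 reaches it, so n = 4.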